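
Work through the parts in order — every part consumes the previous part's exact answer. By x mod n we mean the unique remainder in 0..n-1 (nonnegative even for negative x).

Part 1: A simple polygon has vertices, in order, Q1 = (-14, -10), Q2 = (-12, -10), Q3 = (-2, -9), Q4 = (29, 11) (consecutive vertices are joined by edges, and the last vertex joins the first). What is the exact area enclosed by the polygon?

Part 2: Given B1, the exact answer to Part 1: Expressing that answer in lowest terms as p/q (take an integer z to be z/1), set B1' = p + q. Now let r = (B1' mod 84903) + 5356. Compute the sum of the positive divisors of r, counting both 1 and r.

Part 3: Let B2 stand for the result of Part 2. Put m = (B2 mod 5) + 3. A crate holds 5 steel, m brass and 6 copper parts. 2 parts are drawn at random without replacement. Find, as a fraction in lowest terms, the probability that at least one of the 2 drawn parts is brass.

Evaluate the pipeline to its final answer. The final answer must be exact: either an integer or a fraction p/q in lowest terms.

36/91

Part 1: cross terms: (-14*-10 - -12*-10)=20, (-12*-9 - -2*-10)=88, (-2*11 - 29*-9)=239, (29*-10 - -14*11)=-136; twice the area = |211| = 211; area = 211/2; answer 211/2
Part 2: B1 = 211/2; threaded value p + q = 213; r = 5569; 5569 is prime, so its only divisors are 1 and 5569; sigma = 1 + 5569 = 5570; answer 5570
Part 3: B2 = 5570; m = 3; total draws C(14,2) = 91; complement C(11,2) = 55; favorable 91 - 55 = 36; P = 36/91; answer 36/91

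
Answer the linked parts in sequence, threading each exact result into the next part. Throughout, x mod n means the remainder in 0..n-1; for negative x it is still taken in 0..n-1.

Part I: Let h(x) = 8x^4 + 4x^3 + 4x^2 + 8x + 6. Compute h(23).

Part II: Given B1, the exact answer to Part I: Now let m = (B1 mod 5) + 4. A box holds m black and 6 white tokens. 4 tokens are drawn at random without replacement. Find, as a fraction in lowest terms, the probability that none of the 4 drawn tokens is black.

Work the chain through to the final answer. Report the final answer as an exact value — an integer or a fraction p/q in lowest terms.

1/33

Part I: 8*(23)^4 + 4*(23)^3 + 4*(23)^2 + 8*(23)^1 + 6 = (2238728) + (48668) + (2116) + (184) + (6) = 2289702; answer 2289702
Part II: B1 = 2289702; m = 6; total draws C(12,4) = 495; favorable C(6,4) = 15; P = 1/33; answer 1/33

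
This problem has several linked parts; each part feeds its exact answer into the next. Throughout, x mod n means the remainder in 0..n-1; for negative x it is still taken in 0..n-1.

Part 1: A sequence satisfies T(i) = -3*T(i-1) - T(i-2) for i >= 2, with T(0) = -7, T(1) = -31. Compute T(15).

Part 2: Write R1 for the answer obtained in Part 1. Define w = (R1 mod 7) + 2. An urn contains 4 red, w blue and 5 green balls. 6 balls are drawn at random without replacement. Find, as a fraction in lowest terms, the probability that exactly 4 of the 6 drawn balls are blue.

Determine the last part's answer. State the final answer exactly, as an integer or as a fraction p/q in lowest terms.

Part 1: T(2) = -3*(-31) - 1*(-7) = 100; iterating: T(2)=100, T(3)=-269, T(4)=707, T(5)=-1852, T(6)=4849, T(7)=-12695, T(8)=33236, T(9)=-87013, T(10)=227803, T(11)=-596396, T(12)=1561385, T(13)=-4087759, T(14)=10701892, T(15)=-28017917; answer -28017917
Part 2: R1 = -28017917; w = 5; total draws C(14,6) = 3003; favorable C(5,4)*C(9,2) = 180; P = 60/1001; answer 60/1001

60/1001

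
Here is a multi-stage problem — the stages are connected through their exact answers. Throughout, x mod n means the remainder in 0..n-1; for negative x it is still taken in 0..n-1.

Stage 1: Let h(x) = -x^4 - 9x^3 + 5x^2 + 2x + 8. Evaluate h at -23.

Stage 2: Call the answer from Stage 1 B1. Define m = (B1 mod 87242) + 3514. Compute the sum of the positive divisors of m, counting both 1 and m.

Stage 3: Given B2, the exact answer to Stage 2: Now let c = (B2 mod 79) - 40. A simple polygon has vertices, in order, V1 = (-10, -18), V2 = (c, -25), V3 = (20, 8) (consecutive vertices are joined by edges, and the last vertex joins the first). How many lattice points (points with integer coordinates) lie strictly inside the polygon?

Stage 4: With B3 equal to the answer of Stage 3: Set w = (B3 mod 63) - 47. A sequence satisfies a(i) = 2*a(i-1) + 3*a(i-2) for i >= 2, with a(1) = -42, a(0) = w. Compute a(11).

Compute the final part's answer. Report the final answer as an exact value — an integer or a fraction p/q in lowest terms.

-2967204

Stage 1: -1*(-23)^4 - 9*(-23)^3 + 5*(-23)^2 + 2*(-23)^1 + 8 = (-279841) + (109503) + (2645) + (-46) + (8) = -167731; answer -167731
Stage 2: B1 = -167731; m = 10267; 10267 is prime, so its only divisors are 1 and 10267; sigma = 1 + 10267 = 10268; answer 10268
Stage 3: B2 = 10268; c = 37; cross terms: (-10*-25 - 37*-18)=916, (37*8 - 20*-25)=796, (20*-18 - -10*8)=-280; twice the area = |1432| = 1432; area = 716; boundary points = 1 + 1 + 2 = 4; strictly interior points = area - boundary/2 + 1 = 715; answer 715
Stage 4: B3 = 715; w = -25; a(2) = 2*(-42) + 3*(-25) = -159; iterating: a(2)=-159, a(3)=-444, a(4)=-1365, a(5)=-4062, a(6)=-12219, a(7)=-36624, a(8)=-109905, a(9)=-329682, a(10)=-989079, a(11)=-2967204; answer -2967204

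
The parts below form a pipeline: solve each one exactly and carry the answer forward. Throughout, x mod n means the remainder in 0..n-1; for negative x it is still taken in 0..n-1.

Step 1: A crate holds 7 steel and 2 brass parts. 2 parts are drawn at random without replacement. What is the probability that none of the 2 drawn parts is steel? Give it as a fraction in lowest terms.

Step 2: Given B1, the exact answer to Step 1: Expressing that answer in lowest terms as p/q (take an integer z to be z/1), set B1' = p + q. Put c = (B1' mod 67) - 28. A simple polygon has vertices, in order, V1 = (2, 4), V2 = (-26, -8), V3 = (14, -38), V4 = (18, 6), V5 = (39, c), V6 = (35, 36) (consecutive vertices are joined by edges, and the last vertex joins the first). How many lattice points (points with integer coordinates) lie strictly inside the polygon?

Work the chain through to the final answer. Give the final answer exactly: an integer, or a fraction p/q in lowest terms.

Step 1: total draws C(9,2) = 36; favorable C(2,2) = 1; P = 1/36; answer 1/36
Step 2: B1 = 1/36; threaded value p + q = 37; c = 9; cross terms: (2*-8 - -26*4)=88, (-26*-38 - 14*-8)=1100, (14*6 - 18*-38)=768, (18*9 - 39*6)=-72, (39*36 - 35*9)=1089, (35*4 - 2*36)=68; twice the area = |3041| = 3041; area = 3041/2; boundary points = 4 + 10 + 4 + 3 + 1 + 1 = 23; strictly interior points = area - boundary/2 + 1 = 1510; answer 1510

1510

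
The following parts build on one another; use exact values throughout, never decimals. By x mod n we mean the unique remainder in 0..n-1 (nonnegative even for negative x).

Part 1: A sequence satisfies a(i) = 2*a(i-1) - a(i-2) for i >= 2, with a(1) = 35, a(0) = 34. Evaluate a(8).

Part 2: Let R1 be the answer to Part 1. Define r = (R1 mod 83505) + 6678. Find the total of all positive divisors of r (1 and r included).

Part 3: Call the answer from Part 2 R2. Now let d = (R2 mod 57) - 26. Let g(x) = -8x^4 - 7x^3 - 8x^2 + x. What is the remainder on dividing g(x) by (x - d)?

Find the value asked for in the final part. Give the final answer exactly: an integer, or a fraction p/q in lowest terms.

-1093450

Part 1: a(2) = 2*(35) - 1*(34) = 36; iterating: a(2)=36, a(3)=37, a(4)=38, a(5)=39, a(6)=40, a(7)=41, a(8)=42; answer 42
Part 2: R1 = 42; r = 6720; 6720 = 2^6 * 3 * 5 * 7; sigma = (1 + 2 + 4 + 8 + 16 + 32 + 64) * (1 + 3) * (1 + 5) * (1 + 7) = 127 * 4 * 6 * 8 = 24384; answer 24384
Part 3: R2 = 24384; d = 19; remainder = value at the root: -8*(19)^4 - 7*(19)^3 - 8*(19)^2 + 1*(19)^1 = (-1042568) + (-48013) + (-2888) + (19) = -1093450; answer -1093450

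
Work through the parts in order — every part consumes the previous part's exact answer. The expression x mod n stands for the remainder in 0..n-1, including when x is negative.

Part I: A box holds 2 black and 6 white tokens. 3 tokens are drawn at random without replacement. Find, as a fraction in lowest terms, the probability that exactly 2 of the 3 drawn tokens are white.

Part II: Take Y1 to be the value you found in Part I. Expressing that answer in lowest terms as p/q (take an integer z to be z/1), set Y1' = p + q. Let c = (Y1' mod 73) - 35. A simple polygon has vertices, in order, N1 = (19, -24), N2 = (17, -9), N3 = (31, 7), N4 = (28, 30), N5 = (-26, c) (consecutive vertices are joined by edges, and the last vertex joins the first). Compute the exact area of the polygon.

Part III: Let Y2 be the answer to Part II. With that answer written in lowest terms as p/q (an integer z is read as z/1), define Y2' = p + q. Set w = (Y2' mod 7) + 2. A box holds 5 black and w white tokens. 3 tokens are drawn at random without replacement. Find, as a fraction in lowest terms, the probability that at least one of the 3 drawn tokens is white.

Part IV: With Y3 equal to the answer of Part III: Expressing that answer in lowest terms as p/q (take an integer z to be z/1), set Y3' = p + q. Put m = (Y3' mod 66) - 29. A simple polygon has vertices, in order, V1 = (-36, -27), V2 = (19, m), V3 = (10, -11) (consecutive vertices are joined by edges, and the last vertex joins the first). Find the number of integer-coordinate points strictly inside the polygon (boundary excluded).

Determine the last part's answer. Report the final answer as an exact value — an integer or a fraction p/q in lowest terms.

502

Part I: total draws C(8,3) = 56; favorable C(6,2)*C(2,1) = 30; P = 15/28; answer 15/28
Part II: Y1 = 15/28; threaded value p + q = 43; c = 8; cross terms: (19*-9 - 17*-24)=237, (17*7 - 31*-9)=398, (31*30 - 28*7)=734, (28*8 - -26*30)=1004, (-26*-24 - 19*8)=472; twice the area = |2845| = 2845; area = 2845/2; answer 2845/2
Part III: Y2 = 2845/2; threaded value p + q = 2847; w = 7; total draws C(12,3) = 220; complement C(5,3) = 10; favorable 220 - 10 = 210; P = 21/22; answer 21/22
Part IV: Y3 = 21/22; threaded value p + q = 43; m = 14; cross terms: (-36*14 - 19*-27)=9, (19*-11 - 10*14)=-349, (10*-27 - -36*-11)=-666; twice the area = |-1006| = 1006; area = 503; boundary points = 1 + 1 + 2 = 4; strictly interior points = area - boundary/2 + 1 = 502; answer 502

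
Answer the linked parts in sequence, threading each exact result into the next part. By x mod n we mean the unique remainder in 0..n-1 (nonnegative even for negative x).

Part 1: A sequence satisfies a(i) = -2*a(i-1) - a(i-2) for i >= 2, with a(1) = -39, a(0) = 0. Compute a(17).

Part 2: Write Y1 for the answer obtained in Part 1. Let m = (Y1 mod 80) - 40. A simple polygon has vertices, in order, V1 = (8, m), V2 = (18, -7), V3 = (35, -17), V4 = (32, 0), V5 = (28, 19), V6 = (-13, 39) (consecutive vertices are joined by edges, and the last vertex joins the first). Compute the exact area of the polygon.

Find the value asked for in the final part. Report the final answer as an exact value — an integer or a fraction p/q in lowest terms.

Part 1: a(2) = -2*(-39) - 1*(0) = 78; iterating: a(2)=78, a(3)=-117, a(4)=156, a(5)=-195, a(6)=234, a(7)=-273, a(8)=312, a(9)=-351, a(10)=390, a(11)=-429, a(12)=468, a(13)=-507, a(14)=546, a(15)=-585, a(16)=624, a(17)=-663; answer -663
Part 2: Y1 = -663; m = 17; cross terms: (8*-7 - 18*17)=-362, (18*-17 - 35*-7)=-61, (35*0 - 32*-17)=544, (32*19 - 28*0)=608, (28*39 - -13*19)=1339, (-13*17 - 8*39)=-533; twice the area = |1535| = 1535; area = 1535/2; answer 1535/2

1535/2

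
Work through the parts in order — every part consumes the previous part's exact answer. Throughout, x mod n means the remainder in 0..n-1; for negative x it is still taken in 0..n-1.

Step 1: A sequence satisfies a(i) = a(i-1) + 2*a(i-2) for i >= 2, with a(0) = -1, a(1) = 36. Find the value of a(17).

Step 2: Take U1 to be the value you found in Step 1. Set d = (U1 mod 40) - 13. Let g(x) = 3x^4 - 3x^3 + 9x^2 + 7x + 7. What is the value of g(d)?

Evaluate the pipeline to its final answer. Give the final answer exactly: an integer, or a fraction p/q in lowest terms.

Step 1: a(2) = 1*(36) + 2*(-1) = 34; iterating: a(2)=34, a(3)=106, a(4)=174, a(5)=386, a(6)=734, a(7)=1506, a(8)=2974, a(9)=5986, a(10)=11934, a(11)=23906, a(12)=47774, a(13)=95586, a(14)=191134, a(15)=382306, a(16)=764574, a(17)=1529186; answer 1529186
Step 2: U1 = 1529186; d = 13; 3*(13)^4 - 3*(13)^3 + 9*(13)^2 + 7*(13)^1 + 7 = (85683) + (-6591) + (1521) + (91) + (7) = 80711; answer 80711

80711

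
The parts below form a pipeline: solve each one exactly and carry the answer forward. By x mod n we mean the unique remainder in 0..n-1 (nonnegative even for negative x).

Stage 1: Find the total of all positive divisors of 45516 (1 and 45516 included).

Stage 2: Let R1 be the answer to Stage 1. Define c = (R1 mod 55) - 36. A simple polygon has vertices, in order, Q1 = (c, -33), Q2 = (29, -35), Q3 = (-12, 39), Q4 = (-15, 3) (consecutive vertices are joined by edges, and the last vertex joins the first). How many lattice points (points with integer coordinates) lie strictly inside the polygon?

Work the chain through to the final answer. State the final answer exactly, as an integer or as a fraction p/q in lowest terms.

Stage 1: 45516 = 2^2 * 3 * 3793; sigma = (1 + 2 + 4) * (1 + 3) * (1 + 3793) = 7 * 4 * 3794 = 106232; answer 106232
Stage 2: R1 = 106232; c = -9; cross terms: (-9*-35 - 29*-33)=1272, (29*39 - -12*-35)=711, (-12*3 - -15*39)=549, (-15*-33 - -9*3)=522; twice the area = |3054| = 3054; area = 1527; boundary points = 2 + 1 + 3 + 6 = 12; strictly interior points = area - boundary/2 + 1 = 1522; answer 1522

1522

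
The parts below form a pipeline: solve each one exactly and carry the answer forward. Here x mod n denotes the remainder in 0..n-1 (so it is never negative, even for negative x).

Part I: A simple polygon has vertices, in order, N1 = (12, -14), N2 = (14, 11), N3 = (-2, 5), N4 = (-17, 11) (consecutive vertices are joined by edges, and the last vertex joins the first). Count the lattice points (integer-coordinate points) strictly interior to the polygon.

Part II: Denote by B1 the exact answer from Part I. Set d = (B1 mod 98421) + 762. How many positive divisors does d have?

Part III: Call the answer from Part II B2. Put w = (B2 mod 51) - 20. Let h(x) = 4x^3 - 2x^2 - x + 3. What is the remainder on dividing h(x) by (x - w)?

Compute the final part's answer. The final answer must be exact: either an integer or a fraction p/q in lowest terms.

-7185

Part I: cross terms: (12*11 - 14*-14)=328, (14*5 - -2*11)=92, (-2*11 - -17*5)=63, (-17*-14 - 12*11)=106; twice the area = |589| = 589; area = 589/2; boundary points = 1 + 2 + 3 + 1 = 7; strictly interior points = area - boundary/2 + 1 = 292; answer 292
Part II: B1 = 292; d = 1054; 1054 = 2 * 17 * 31; number of divisors = (1+1) * (1+1) * (1+1) = 8; answer 8
Part III: B2 = 8; w = -12; remainder = value at the root: 4*(-12)^3 - 2*(-12)^2 - 1*(-12)^1 + 3 = (-6912) + (-288) + (12) + (3) = -7185; answer -7185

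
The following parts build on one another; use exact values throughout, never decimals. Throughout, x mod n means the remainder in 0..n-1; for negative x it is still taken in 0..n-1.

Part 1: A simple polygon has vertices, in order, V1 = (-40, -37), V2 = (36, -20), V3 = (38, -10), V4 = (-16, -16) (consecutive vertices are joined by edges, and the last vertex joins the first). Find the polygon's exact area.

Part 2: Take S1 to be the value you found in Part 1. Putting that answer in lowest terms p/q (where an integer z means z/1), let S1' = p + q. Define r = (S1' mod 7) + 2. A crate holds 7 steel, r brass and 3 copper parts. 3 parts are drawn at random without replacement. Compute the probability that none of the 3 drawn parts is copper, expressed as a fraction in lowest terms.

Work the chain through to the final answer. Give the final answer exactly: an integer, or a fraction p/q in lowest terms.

Part 1: cross terms: (-40*-20 - 36*-37)=2132, (36*-10 - 38*-20)=400, (38*-16 - -16*-10)=-768, (-16*-37 - -40*-16)=-48; twice the area = |1716| = 1716; area = 858; answer 858
Part 2: S1 = 858; threaded value p + q = 859; r = 7; total draws C(17,3) = 680; favorable C(14,3) = 364; P = 91/170; answer 91/170

91/170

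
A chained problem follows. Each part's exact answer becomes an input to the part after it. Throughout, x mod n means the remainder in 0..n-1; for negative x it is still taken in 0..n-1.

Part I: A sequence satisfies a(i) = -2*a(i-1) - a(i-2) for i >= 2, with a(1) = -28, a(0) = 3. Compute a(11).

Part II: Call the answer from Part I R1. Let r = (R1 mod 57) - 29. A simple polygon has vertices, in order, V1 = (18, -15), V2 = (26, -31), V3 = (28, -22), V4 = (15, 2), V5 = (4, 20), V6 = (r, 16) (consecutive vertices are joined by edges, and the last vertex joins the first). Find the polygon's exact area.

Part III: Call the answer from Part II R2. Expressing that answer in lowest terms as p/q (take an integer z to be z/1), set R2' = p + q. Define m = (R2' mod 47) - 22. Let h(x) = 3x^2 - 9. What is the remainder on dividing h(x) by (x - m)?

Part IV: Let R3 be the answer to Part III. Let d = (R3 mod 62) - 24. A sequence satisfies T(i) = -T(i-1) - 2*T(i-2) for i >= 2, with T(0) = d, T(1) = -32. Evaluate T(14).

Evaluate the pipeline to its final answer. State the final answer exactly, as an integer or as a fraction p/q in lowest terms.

-2924

Part I: a(2) = -2*(-28) - 1*(3) = 53; iterating: a(2)=53, a(3)=-78, a(4)=103, a(5)=-128, a(6)=153, a(7)=-178, a(8)=203, a(9)=-228, a(10)=253, a(11)=-278; answer -278
Part II: R1 = -278; r = -22; cross terms: (18*-31 - 26*-15)=-168, (26*-22 - 28*-31)=296, (28*2 - 15*-22)=386, (15*20 - 4*2)=292, (4*16 - -22*20)=504, (-22*-15 - 18*16)=42; twice the area = |1352| = 1352; area = 676; answer 676
Part III: R2 = 676; threaded value p + q = 677; m = -3; remainder = value at the root: 3*(-3)^2 - 9 = (27) + (-9) = 18; answer 18
Part IV: R3 = 18; d = -6; T(2) = -1*(-32) - 2*(-6) = 44; iterating: T(2)=44, T(3)=20, T(4)=-108, T(5)=68, T(6)=148, T(7)=-284, T(8)=-12, T(9)=580, T(10)=-556, T(11)=-604, T(12)=1716, T(13)=-508, T(14)=-2924; answer -2924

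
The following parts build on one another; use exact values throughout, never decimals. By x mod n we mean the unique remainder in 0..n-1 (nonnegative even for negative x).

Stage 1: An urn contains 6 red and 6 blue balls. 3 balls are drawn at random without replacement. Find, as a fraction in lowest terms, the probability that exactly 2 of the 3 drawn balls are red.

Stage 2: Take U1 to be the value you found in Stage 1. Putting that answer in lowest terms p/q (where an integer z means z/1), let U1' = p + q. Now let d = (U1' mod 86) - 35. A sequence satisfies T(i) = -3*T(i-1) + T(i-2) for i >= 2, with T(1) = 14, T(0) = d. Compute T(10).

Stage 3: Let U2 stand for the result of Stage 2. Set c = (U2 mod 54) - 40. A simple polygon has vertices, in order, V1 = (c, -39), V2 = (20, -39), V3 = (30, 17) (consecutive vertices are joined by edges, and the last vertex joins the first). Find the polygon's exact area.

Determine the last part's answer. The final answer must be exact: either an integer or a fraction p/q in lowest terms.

1120

Stage 1: total draws C(12,3) = 220; favorable C(6,2)*C(6,1) = 90; P = 9/22; answer 9/22
Stage 2: U1 = 9/22; threaded value p + q = 31; d = -4; T(2) = -3*(14) + 1*(-4) = -46; iterating: T(2)=-46, T(3)=152, T(4)=-502, T(5)=1658, T(6)=-5476, T(7)=18086, T(8)=-59734, T(9)=197288, T(10)=-651598; answer -651598
Stage 3: U2 = -651598; c = -20; cross terms: (-20*-39 - 20*-39)=1560, (20*17 - 30*-39)=1510, (30*-39 - -20*17)=-830; twice the area = |2240| = 2240; area = 1120; answer 1120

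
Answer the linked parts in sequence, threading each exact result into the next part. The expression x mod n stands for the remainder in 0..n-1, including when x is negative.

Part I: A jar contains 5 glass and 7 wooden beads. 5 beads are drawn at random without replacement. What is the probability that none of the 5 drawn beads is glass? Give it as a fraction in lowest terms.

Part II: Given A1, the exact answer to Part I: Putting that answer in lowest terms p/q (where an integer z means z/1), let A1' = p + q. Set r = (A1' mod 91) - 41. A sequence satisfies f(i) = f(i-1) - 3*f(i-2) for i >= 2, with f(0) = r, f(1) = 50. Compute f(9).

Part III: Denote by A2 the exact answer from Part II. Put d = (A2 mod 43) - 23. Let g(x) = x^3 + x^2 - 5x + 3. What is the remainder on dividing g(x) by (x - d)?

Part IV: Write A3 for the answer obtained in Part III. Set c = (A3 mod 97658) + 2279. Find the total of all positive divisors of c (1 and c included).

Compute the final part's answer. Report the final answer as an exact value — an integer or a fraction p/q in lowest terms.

309120

Part I: total draws C(12,5) = 792; favorable C(7,5) = 21; P = 7/264; answer 7/264
Part II: A1 = 7/264; threaded value p + q = 271; r = 48; f(2) = 1*(50) - 3*(48) = -94; iterating: f(2)=-94, f(3)=-244, f(4)=38, f(5)=770, f(6)=656, f(7)=-1654, f(8)=-3622, f(9)=1340; answer 1340
Part III: A2 = 1340; d = -16; remainder = value at the root: 1*(-16)^3 + 1*(-16)^2 - 5*(-16)^1 + 3 = (-4096) + (256) + (80) + (3) = -3757; answer -3757
Part IV: A3 = -3757; c = 96180; 96180 = 2^2 * 3 * 5 * 7 * 229; sigma = (1 + 2 + 4) * (1 + 3) * (1 + 5) * (1 + 7) * (1 + 229) = 7 * 4 * 6 * 8 * 230 = 309120; answer 309120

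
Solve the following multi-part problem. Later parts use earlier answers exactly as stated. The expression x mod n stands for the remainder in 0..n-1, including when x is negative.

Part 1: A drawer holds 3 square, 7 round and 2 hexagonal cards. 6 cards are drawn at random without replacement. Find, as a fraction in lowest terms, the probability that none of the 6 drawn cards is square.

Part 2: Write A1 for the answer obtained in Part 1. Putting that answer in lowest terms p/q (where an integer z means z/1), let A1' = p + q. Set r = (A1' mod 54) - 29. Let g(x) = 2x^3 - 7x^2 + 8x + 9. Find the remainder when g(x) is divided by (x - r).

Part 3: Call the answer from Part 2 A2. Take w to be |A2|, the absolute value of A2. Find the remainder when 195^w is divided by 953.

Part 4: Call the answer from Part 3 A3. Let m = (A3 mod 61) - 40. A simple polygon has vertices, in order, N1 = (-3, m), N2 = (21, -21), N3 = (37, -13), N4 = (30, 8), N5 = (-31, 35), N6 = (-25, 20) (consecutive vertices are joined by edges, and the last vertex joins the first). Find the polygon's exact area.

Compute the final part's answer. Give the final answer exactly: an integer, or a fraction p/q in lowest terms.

1939

Part 1: total draws C(12,6) = 924; favorable C(9,6) = 84; P = 1/11; answer 1/11
Part 2: A1 = 1/11; threaded value p + q = 12; r = -17; remainder = value at the root: 2*(-17)^3 - 7*(-17)^2 + 8*(-17)^1 + 9 = (-9826) + (-2023) + (-136) + (9) = -11976; answer -11976
Part 3: A2 = -11976; w = 11976; squarings mod 953: 195^1=195, 195^2=858, 195^4=448, 195^8=574, 195^16=691, 195^32=28, 195^64=784, 195^128=924, 195^256=841, 195^512=155, 195^1024=200, 195^2048=927, 195^4096=676, 195^8192=489; 195^11976 = 195^8 * 195^64 * 195^128 * 195^512 * 195^1024 * 195^2048 * 195^8192 = 18 (mod 953); answer 18
Part 4: A3 = 18; m = -22; cross terms: (-3*-21 - 21*-22)=525, (21*-13 - 37*-21)=504, (37*8 - 30*-13)=686, (30*35 - -31*8)=1298, (-31*20 - -25*35)=255, (-25*-22 - -3*20)=610; twice the area = |3878| = 3878; area = 1939; answer 1939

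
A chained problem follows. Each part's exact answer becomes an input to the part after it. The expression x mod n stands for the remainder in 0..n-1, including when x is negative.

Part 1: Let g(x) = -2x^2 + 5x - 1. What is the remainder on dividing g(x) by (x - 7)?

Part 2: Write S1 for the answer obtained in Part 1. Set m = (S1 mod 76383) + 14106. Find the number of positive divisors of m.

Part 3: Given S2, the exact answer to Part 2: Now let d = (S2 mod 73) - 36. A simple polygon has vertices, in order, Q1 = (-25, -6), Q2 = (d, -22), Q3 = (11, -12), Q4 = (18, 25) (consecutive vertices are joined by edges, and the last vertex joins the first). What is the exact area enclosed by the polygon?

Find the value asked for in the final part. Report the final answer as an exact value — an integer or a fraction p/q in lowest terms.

990

Part 1: remainder = value at the root: -2*(7)^2 + 5*(7)^1 - 1 = (-98) + (35) + (-1) = -64; answer -64
Part 2: S1 = -64; m = 90425; 90425 = 5^2 * 3617; number of divisors = (2+1) * (1+1) = 6; answer 6
Part 3: S2 = 6; d = -30; cross terms: (-25*-22 - -30*-6)=370, (-30*-12 - 11*-22)=602, (11*25 - 18*-12)=491, (18*-6 - -25*25)=517; twice the area = |1980| = 1980; area = 990; answer 990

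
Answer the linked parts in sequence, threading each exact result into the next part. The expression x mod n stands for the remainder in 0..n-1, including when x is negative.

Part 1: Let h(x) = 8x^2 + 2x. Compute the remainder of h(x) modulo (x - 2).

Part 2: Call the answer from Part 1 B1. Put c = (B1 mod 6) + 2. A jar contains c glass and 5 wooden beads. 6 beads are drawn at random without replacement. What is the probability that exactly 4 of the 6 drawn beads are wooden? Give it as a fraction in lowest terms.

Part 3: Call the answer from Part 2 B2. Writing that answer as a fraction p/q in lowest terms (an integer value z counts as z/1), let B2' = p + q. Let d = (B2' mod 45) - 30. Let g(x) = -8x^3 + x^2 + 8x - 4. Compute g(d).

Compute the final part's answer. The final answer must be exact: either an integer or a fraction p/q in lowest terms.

Part 1: remainder = value at the root: 8*(2)^2 + 2*(2)^1 = (32) + (4) = 36; answer 36
Part 2: B1 = 36; c = 2; total draws C(7,6) = 7; favorable C(5,4)*C(2,2) = 5; P = 5/7; answer 5/7
Part 3: B2 = 5/7; threaded value p + q = 12; d = -18; -8*(-18)^3 + 1*(-18)^2 + 8*(-18)^1 - 4 = (46656) + (324) + (-144) + (-4) = 46832; answer 46832

46832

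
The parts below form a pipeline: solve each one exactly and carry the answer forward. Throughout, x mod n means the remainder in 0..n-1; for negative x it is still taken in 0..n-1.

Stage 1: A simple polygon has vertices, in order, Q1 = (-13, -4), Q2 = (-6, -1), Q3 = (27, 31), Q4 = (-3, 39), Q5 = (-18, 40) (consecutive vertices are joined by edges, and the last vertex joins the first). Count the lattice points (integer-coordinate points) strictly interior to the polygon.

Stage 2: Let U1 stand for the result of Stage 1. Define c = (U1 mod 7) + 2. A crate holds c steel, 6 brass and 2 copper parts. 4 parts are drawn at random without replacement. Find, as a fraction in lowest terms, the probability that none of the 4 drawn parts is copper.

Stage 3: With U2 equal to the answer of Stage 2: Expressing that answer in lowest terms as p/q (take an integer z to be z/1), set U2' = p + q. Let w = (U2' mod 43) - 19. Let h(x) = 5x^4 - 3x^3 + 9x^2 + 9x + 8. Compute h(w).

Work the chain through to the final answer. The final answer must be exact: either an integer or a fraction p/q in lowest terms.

265148

Stage 1: cross terms: (-13*-1 - -6*-4)=-11, (-6*31 - 27*-1)=-159, (27*39 - -3*31)=1146, (-3*40 - -18*39)=582, (-18*-4 - -13*40)=592; twice the area = |2150| = 2150; area = 1075; boundary points = 1 + 1 + 2 + 1 + 1 = 6; strictly interior points = area - boundary/2 + 1 = 1073; answer 1073
Stage 2: U1 = 1073; c = 4; total draws C(12,4) = 495; favorable C(10,4) = 210; P = 14/33; answer 14/33
Stage 3: U2 = 14/33; threaded value p + q = 47; w = -15; 5*(-15)^4 - 3*(-15)^3 + 9*(-15)^2 + 9*(-15)^1 + 8 = (253125) + (10125) + (2025) + (-135) + (8) = 265148; answer 265148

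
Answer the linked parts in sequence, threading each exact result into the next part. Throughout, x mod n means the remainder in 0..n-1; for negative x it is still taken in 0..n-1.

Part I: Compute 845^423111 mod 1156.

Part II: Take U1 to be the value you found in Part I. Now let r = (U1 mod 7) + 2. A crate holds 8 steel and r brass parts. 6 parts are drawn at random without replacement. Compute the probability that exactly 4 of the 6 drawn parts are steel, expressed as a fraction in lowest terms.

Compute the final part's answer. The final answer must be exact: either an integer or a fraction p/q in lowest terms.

Part I: squarings mod 1156: 845^1=845, 845^2=773, 845^4=1033, 845^8=101, 845^16=953, 845^32=749, 845^64=341, 845^128=681, 845^256=205, 845^512=409, 845^1024=817, 845^2048=477, 845^4096=953, 845^8192=749, 845^16384=341, 845^32768=681, 845^65536=205, 845^131072=409, 845^262144=817; 845^423111 = 845^1 * 845^2 * 845^4 * 845^64 * 845^128 * 845^1024 * 845^4096 * 845^8192 * 845^16384 * 845^131072 * 845^262144 = 109 (mod 1156); answer 109
Part II: U1 = 109; r = 6; total draws C(14,6) = 3003; favorable C(8,4)*C(6,2) = 1050; P = 50/143; answer 50/143

50/143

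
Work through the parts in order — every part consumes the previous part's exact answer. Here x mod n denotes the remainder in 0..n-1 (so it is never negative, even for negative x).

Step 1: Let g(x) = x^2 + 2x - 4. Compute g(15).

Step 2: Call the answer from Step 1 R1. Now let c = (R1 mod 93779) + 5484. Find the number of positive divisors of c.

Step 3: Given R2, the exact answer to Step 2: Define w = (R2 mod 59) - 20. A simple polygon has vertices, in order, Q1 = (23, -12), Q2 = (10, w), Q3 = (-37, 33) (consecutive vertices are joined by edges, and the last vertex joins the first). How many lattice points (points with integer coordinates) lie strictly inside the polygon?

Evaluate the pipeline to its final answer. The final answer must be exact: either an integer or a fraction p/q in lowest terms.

Step 1: 1*(15)^2 + 2*(15)^1 - 4 = (225) + (30) + (-4) = 251; answer 251
Step 2: R1 = 251; c = 5735; 5735 = 5 * 31 * 37; number of divisors = (1+1) * (1+1) * (1+1) = 8; answer 8
Step 3: R2 = 8; w = -12; cross terms: (23*-12 - 10*-12)=-156, (10*33 - -37*-12)=-114, (-37*-12 - 23*33)=-315; twice the area = |-585| = 585; area = 585/2; boundary points = 13 + 1 + 15 = 29; strictly interior points = area - boundary/2 + 1 = 279; answer 279

279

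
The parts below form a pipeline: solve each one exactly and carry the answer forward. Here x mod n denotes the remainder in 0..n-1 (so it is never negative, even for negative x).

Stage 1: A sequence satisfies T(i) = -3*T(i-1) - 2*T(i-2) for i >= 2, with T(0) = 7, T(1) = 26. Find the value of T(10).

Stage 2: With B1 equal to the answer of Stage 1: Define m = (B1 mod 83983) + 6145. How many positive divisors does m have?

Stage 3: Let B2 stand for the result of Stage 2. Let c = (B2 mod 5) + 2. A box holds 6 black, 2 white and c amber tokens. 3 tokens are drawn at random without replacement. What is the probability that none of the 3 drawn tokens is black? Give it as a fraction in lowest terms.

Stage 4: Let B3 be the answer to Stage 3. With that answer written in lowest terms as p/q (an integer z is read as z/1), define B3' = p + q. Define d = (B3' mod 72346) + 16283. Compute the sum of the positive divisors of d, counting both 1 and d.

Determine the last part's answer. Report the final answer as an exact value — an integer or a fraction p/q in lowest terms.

Stage 1: T(2) = -3*(26) - 2*(7) = -92; iterating: T(2)=-92, T(3)=224, T(4)=-488, T(5)=1016, T(6)=-2072, T(7)=4184, T(8)=-8408, T(9)=16856, T(10)=-33752; answer -33752
Stage 2: B1 = -33752; m = 56376; 56376 = 2^3 * 3^5 * 29; number of divisors = (3+1) * (5+1) * (1+1) = 48; answer 48
Stage 3: B2 = 48; c = 5; total draws C(13,3) = 286; favorable C(7,3) = 35; P = 35/286; answer 35/286
Stage 4: B3 = 35/286; threaded value p + q = 321; d = 16604; 16604 = 2^2 * 7 * 593; sigma = (1 + 2 + 4) * (1 + 7) * (1 + 593) = 7 * 8 * 594 = 33264; answer 33264

33264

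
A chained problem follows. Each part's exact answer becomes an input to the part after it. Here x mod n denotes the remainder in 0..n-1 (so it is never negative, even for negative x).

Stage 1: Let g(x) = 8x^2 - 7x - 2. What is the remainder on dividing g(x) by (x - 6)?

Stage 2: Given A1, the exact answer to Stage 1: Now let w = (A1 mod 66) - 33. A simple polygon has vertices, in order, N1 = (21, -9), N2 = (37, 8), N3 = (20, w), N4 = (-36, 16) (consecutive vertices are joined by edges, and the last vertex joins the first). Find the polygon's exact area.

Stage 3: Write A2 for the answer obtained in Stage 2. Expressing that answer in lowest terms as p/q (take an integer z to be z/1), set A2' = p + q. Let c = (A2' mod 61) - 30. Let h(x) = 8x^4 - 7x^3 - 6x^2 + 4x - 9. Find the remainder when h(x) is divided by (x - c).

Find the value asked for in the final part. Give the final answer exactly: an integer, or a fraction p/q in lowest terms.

Stage 1: remainder = value at the root: 8*(6)^2 - 7*(6)^1 - 2 = (288) + (-42) + (-2) = 244; answer 244
Stage 2: A1 = 244; w = 13; cross terms: (21*8 - 37*-9)=501, (37*13 - 20*8)=321, (20*16 - -36*13)=788, (-36*-9 - 21*16)=-12; twice the area = |1598| = 1598; area = 799; answer 799
Stage 3: A2 = 799; threaded value p + q = 800; c = -23; remainder = value at the root: 8*(-23)^4 - 7*(-23)^3 - 6*(-23)^2 + 4*(-23)^1 - 9 = (2238728) + (85169) + (-3174) + (-92) + (-9) = 2320622; answer 2320622

2320622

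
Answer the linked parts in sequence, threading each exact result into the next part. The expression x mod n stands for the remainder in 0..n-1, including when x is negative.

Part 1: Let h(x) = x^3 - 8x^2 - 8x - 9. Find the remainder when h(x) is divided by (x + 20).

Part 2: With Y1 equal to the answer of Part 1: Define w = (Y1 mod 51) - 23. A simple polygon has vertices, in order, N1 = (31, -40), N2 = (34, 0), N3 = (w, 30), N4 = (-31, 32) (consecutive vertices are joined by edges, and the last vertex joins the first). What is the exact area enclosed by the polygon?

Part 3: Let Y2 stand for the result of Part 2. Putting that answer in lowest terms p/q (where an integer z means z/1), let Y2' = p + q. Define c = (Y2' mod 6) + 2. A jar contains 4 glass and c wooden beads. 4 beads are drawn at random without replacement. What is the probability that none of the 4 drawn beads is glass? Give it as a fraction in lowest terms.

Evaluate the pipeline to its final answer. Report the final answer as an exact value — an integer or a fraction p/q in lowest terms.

1/70

Part 1: remainder = value at the root: 1*(-20)^3 - 8*(-20)^2 - 8*(-20)^1 - 9 = (-8000) + (-3200) + (160) + (-9) = -11049; answer -11049
Part 2: Y1 = -11049; w = -5; cross terms: (31*0 - 34*-40)=1360, (34*30 - -5*0)=1020, (-5*32 - -31*30)=770, (-31*-40 - 31*32)=248; twice the area = |3398| = 3398; area = 1699; answer 1699
Part 3: Y2 = 1699; threaded value p + q = 1700; c = 4; total draws C(8,4) = 70; favorable C(4,4) = 1; P = 1/70; answer 1/70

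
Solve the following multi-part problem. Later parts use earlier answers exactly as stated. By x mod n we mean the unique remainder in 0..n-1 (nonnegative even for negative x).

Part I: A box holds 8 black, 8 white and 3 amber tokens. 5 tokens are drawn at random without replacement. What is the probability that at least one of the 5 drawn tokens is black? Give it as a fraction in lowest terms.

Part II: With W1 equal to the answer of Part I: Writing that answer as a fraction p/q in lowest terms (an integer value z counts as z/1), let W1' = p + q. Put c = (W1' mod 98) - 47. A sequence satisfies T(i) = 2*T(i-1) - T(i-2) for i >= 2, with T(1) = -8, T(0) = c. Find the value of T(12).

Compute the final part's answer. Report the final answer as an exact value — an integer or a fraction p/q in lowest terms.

Part I: total draws C(19,5) = 11628; complement C(11,5) = 462; favorable 11628 - 462 = 11166; P = 1861/1938; answer 1861/1938
Part II: W1 = 1861/1938; threaded value p + q = 3799; c = 28; T(2) = 2*(-8) - 1*(28) = -44; iterating: T(2)=-44, T(3)=-80, T(4)=-116, T(5)=-152, T(6)=-188, T(7)=-224, T(8)=-260, T(9)=-296, T(10)=-332, T(11)=-368, T(12)=-404; answer -404

-404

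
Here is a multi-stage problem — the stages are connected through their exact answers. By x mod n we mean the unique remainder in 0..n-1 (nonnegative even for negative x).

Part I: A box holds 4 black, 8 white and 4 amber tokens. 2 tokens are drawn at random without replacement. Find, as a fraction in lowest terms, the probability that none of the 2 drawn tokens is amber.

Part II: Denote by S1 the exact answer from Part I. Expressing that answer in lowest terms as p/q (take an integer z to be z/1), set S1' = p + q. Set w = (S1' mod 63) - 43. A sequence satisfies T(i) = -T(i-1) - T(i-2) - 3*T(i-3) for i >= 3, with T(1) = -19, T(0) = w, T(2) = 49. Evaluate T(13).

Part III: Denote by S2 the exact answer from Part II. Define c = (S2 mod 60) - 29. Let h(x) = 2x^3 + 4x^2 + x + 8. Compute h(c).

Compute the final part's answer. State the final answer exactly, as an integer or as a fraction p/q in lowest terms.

Part I: total draws C(16,2) = 120; favorable C(12,2) = 66; P = 11/20; answer 11/20
Part II: S1 = 11/20; threaded value p + q = 31; w = -12; T(3) = -1*(49) - 1*(-19) - 3*(-12) = 6; iterating: T(3)=6, T(4)=2, T(5)=-155, T(6)=135, T(7)=14, T(8)=316, T(9)=-735, T(10)=377, T(11)=-590, T(12)=2418, T(13)=-2959; answer -2959
Part III: S2 = -2959; c = 12; 2*(12)^3 + 4*(12)^2 + 1*(12)^1 + 8 = (3456) + (576) + (12) + (8) = 4052; answer 4052

4052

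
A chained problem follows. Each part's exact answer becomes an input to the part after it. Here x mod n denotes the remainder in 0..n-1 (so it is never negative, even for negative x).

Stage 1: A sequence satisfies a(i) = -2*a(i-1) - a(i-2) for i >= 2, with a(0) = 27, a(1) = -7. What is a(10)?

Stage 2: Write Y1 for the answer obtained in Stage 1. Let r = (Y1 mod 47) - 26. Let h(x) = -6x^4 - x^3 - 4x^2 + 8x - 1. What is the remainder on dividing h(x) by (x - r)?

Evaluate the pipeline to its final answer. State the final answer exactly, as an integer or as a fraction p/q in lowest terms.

Stage 1: a(2) = -2*(-7) - 1*(27) = -13; iterating: a(2)=-13, a(3)=33, a(4)=-53, a(5)=73, a(6)=-93, a(7)=113, a(8)=-133, a(9)=153, a(10)=-173; answer -173
Stage 2: Y1 = -173; r = -11; remainder = value at the root: -6*(-11)^4 - 1*(-11)^3 - 4*(-11)^2 + 8*(-11)^1 - 1 = (-87846) + (1331) + (-484) + (-88) + (-1) = -87088; answer -87088

-87088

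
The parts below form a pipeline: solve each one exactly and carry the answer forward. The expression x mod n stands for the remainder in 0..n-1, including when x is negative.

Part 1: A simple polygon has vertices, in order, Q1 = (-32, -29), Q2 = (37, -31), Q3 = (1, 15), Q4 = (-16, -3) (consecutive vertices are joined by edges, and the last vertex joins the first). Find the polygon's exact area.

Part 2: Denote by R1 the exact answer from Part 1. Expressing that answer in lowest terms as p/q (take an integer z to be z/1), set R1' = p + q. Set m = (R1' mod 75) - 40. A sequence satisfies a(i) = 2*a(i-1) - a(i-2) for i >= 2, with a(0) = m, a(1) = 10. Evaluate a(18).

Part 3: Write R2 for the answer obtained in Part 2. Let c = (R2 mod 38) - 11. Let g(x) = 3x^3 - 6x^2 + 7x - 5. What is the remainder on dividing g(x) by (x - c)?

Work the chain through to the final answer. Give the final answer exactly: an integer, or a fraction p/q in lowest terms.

Part 1: cross terms: (-32*-31 - 37*-29)=2065, (37*15 - 1*-31)=586, (1*-3 - -16*15)=237, (-16*-29 - -32*-3)=368; twice the area = |3256| = 3256; area = 1628; answer 1628
Part 2: R1 = 1628; threaded value p + q = 1629; m = 14; a(2) = 2*(10) - 1*(14) = 6; iterating: a(2)=6, a(3)=2, a(4)=-2, a(5)=-6, a(6)=-10, a(7)=-14, a(8)=-18, a(9)=-22, a(10)=-26, a(11)=-30, a(12)=-34, a(13)=-38, a(14)=-42, a(15)=-46, a(16)=-50, a(17)=-54, a(18)=-58; answer -58
Part 3: R2 = -58; c = 7; remainder = value at the root: 3*(7)^3 - 6*(7)^2 + 7*(7)^1 - 5 = (1029) + (-294) + (49) + (-5) = 779; answer 779

779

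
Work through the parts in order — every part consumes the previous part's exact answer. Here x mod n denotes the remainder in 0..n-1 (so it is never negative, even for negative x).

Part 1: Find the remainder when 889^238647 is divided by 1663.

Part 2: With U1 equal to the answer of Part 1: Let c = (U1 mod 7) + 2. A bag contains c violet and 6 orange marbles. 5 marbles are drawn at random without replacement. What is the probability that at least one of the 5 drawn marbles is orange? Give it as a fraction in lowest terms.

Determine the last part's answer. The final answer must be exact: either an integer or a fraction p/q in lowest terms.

Part 1: squarings mod 1663: 889^1=889, 889^2=396, 889^4=494, 889^8=1238, 889^16=1021, 889^32=1403, 889^64=1080, 889^128=637, 889^256=1660, 889^512=9, 889^1024=81, 889^2048=1572, 889^4096=1629, 889^8192=1156, 889^16384=947, 889^32768=452, 889^65536=1418, 889^131072=157; 889^238647 = 889^1 * 889^2 * 889^4 * 889^16 * 889^32 * 889^1024 * 889^8192 * 889^32768 * 889^65536 * 889^131072 = 1364 (mod 1663); answer 1364
Part 2: U1 = 1364; c = 8; total draws C(14,5) = 2002; complement C(8,5) = 56; favorable 2002 - 56 = 1946; P = 139/143; answer 139/143

139/143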